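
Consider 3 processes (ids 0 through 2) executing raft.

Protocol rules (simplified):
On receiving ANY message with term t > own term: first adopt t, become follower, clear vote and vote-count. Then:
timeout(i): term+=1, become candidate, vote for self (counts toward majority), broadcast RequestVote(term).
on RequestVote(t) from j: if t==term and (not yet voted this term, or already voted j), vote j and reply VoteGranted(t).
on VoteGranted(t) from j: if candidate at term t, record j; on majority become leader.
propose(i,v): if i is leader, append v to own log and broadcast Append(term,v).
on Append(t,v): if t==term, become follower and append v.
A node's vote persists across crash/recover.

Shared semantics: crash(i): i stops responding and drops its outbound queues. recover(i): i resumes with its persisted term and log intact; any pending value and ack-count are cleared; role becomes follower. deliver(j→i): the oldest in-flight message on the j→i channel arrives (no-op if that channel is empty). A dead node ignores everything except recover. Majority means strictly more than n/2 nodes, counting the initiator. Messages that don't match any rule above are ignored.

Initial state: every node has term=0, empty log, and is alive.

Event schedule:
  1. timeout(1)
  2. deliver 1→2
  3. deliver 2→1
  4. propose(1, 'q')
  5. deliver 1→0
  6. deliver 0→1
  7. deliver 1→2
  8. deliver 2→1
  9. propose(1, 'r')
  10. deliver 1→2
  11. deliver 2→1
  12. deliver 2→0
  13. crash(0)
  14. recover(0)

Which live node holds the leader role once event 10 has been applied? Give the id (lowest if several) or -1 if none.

1

e1 timeout(1): 1[cand,t=1,-]
e2 deliver 1→2: 2[foll,t=1,-]
e3 deliver 2→1: 1[lead,t=1,-]
e4 propose(1,'q'): 1[lead,t=1,q]
e5 deliver 1→0: 0[foll,t=1,-]
e6 deliver 0→1: ·
e7 deliver 1→2: 2[foll,t=1,q]
e8 deliver 2→1: ·
e9 propose(1,'r'): 1[lead,t=1,q,r]
e10 deliver 1→2: 2[foll,t=1,q,r]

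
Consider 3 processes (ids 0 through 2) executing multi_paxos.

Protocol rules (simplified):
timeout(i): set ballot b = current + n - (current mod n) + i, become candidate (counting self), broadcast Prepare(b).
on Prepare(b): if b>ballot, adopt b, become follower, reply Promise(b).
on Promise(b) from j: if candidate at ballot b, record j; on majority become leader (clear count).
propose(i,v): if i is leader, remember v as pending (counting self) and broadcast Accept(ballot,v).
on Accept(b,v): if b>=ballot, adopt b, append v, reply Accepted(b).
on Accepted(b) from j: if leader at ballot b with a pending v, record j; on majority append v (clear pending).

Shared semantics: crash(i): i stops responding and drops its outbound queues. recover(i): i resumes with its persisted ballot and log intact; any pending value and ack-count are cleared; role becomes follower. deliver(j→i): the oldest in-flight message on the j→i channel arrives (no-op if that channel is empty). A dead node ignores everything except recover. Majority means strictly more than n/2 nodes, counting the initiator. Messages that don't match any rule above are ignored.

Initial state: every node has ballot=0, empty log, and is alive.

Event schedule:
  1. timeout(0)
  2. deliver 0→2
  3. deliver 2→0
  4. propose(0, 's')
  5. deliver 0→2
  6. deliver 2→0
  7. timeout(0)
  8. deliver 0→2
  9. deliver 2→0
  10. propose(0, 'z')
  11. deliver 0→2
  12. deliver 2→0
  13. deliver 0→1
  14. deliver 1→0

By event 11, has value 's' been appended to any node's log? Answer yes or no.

1. timeout(0):  <0:cand b3 ->
2. deliver 0→2:  <2:foll b3 ->
3. deliver 2→0:  <0:lead b3 ->
4. propose(0,'s'):  nop
5. deliver 0→2:  <2:foll b3 s>
6. deliver 2→0:  <0:lead b3 s>
7. timeout(0):  <0:cand b6 s>
8. deliver 0→2:  <2:foll b6 s>
9. deliver 2→0:  <0:lead b6 s>
10. propose(0,'z'):  nop
11. deliver 0→2:  <2:foll b6 s,z>

yes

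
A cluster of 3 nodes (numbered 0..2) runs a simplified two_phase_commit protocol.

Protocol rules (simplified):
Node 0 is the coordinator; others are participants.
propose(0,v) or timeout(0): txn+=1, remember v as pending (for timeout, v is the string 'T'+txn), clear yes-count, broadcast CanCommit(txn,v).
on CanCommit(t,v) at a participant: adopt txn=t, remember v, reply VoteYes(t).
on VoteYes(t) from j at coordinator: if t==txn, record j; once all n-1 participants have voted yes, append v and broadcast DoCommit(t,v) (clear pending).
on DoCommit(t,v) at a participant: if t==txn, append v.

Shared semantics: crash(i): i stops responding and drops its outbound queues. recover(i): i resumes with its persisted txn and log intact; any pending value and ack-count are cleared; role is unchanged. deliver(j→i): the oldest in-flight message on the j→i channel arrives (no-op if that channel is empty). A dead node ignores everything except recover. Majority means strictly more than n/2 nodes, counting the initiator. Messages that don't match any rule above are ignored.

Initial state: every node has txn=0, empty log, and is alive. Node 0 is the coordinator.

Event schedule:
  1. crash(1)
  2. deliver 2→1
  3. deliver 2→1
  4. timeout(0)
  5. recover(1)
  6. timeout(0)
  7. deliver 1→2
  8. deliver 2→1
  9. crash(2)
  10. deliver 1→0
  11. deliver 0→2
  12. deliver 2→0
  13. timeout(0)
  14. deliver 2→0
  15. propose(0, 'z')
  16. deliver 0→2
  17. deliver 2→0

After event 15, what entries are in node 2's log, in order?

empty

[1] crash(1) → N1(✗part t0 [-])
[2] deliver 2→1 → ∅
[3] deliver 2→1 → ∅
[4] timeout(0) → N0(coor t1 [-])
[5] recover(1) → N1(part t0 [-])
[6] timeout(0) → N0(coor t2 [-])
[7] deliver 1→2 → ∅
[8] deliver 2→1 → ∅
[9] crash(2) → N2(✗part t0 [-])
[10] deliver 1→0 → ∅
[11] deliver 0→2 → ∅
[12] deliver 2→0 → ∅
[13] timeout(0) → N0(coor t3 [-])
[14] deliver 2→0 → ∅
[15] propose(0,'z') → N0(coor t4 [-])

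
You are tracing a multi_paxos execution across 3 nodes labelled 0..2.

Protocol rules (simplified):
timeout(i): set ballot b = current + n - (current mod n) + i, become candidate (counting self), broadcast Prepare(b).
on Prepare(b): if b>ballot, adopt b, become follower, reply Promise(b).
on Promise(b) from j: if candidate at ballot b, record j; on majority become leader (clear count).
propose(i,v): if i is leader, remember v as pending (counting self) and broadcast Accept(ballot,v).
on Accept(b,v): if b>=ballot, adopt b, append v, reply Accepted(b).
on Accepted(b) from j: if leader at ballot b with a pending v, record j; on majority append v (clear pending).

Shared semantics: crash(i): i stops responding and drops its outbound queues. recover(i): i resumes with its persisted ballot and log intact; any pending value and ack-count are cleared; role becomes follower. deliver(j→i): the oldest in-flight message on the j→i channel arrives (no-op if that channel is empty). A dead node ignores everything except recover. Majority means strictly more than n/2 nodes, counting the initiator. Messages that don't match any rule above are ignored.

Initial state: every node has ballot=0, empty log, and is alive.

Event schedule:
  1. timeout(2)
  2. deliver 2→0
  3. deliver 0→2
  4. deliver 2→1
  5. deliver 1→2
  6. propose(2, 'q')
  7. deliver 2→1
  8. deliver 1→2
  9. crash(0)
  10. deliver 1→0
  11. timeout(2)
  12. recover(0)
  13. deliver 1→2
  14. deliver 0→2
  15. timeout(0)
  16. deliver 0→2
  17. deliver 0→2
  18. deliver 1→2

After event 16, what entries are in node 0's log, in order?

empty

after 1 — timeout(2): n2:cand/b5/[-]
after 2 — deliver 2→0: n0:foll/b5/[-]
after 3 — deliver 0→2: n2:lead/b5/[-]
after 4 — deliver 2→1: n1:foll/b5/[-]
after 5 — deliver 1→2: ·
after 6 — propose(2,'q'): ·
after 7 — deliver 2→1: n1:foll/b5/[q]
after 8 — deliver 1→2: n2:lead/b5/[q]
after 9 — crash(0): n0:✗foll/b5/[-]
after 10 — deliver 1→0: ·
after 11 — timeout(2): n2:cand/b8/[q]
after 12 — recover(0): n0:foll/b5/[-]
after 13 — deliver 1→2: ·
after 14 — deliver 0→2: ·
after 15 — timeout(0): n0:cand/b6/[-]
after 16 — deliver 0→2: ·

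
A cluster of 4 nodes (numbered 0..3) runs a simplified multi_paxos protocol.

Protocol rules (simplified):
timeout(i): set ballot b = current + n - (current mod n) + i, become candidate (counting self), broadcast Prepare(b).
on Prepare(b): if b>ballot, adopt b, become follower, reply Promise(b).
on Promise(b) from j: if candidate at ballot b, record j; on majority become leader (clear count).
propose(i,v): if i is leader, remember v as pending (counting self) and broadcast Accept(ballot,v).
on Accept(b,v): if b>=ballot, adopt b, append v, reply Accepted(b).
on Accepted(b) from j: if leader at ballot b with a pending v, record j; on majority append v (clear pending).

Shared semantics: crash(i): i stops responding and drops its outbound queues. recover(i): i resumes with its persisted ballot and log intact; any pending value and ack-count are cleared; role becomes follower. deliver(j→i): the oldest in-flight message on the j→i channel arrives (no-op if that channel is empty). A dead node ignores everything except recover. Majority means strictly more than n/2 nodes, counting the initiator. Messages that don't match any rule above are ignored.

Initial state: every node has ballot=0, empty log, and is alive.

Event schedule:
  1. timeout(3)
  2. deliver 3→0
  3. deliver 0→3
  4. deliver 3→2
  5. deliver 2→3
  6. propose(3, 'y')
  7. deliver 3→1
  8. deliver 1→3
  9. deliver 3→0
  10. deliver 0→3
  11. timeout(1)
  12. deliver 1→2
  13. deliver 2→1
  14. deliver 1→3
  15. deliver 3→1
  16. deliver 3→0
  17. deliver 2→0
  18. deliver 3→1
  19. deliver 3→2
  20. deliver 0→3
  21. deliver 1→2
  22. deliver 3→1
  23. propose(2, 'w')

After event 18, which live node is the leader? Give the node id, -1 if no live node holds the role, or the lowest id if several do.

e1 timeout(3): 3[cand,b=7,-]
e2 deliver 3→0: 0[foll,b=7,-]
e3 deliver 0→3: ·
e4 deliver 3→2: 2[foll,b=7,-]
e5 deliver 2→3: 3[lead,b=7,-]
e6 propose(3,'y'): ·
e7 deliver 3→1: 1[foll,b=7,-]
e8 deliver 1→3: ·
e9 deliver 3→0: 0[foll,b=7,y]
e10 deliver 0→3: ·
e11 timeout(1): 1[cand,b=9,-]
e12 deliver 1→2: 2[foll,b=9,-]
e13 deliver 2→1: ·
e14 deliver 1→3: 3[foll,b=9,-]
e15 deliver 3→1: ·
e16 deliver 3→0: ·
e17 deliver 2→0: ·
e18 deliver 3→1: 1[lead,b=9,-]

1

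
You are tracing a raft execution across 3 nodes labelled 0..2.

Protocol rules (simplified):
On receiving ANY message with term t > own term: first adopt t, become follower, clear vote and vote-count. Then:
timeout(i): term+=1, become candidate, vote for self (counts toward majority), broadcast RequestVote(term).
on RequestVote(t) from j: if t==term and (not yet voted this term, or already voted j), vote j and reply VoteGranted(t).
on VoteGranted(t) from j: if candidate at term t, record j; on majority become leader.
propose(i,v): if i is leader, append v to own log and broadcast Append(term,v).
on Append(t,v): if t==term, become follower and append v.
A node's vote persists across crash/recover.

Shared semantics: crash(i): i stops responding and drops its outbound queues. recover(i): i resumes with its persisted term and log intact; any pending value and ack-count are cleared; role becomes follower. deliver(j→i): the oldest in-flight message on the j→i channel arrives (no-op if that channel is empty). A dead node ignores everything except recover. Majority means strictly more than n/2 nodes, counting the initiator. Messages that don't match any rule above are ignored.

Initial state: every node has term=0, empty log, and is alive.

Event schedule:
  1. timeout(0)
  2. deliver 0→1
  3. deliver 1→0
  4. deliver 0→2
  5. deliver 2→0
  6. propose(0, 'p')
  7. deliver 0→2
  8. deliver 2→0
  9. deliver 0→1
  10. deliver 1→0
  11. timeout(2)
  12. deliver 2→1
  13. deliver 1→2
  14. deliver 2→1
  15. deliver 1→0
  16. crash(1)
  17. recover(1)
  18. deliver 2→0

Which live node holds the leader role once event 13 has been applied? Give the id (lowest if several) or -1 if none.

e1 timeout(0): 0[cand,t=1,-]
e2 deliver 0→1: 1[foll,t=1,-]
e3 deliver 1→0: 0[lead,t=1,-]
e4 deliver 0→2: 2[foll,t=1,-]
e5 deliver 2→0: ·
e6 propose(0,'p'): 0[lead,t=1,p]
e7 deliver 0→2: 2[foll,t=1,p]
e8 deliver 2→0: ·
e9 deliver 0→1: 1[foll,t=1,p]
e10 deliver 1→0: ·
e11 timeout(2): 2[cand,t=2,p]
e12 deliver 2→1: 1[foll,t=2,p]
e13 deliver 1→2: 2[lead,t=2,p]

0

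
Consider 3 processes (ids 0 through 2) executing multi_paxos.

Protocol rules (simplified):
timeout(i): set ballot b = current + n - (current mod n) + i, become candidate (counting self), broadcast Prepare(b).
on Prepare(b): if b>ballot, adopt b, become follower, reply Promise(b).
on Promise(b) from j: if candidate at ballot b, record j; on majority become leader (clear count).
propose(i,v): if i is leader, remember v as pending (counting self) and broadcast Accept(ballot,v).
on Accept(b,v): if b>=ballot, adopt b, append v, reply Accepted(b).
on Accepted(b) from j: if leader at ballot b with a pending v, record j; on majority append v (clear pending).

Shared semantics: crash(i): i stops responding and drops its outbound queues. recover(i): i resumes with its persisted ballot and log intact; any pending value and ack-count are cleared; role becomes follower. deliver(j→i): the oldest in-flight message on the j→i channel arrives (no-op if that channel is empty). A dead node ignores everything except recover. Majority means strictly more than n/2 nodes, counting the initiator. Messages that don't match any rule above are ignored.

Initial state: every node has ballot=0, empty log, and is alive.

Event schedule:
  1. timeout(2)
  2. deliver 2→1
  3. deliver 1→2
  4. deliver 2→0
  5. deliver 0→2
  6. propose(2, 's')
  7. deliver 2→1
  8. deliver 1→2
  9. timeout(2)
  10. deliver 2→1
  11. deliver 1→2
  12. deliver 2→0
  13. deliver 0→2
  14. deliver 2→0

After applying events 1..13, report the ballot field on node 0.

5

step 1 timeout(2): 2={cand,b=5,log=-}
step 2 deliver 2→1: 1={foll,b=5,log=-}
step 3 deliver 1→2: 2={lead,b=5,log=-}
step 4 deliver 2→0: 0={foll,b=5,log=-}
step 5 deliver 0→2: —
step 6 propose(2,'s'): —
step 7 deliver 2→1: 1={foll,b=5,log=s}
step 8 deliver 1→2: 2={lead,b=5,log=s}
step 9 timeout(2): 2={cand,b=8,log=s}
step 10 deliver 2→1: 1={foll,b=8,log=s}
step 11 deliver 1→2: 2={lead,b=8,log=s}
step 12 deliver 2→0: 0={foll,b=5,log=s}
step 13 deliver 0→2: —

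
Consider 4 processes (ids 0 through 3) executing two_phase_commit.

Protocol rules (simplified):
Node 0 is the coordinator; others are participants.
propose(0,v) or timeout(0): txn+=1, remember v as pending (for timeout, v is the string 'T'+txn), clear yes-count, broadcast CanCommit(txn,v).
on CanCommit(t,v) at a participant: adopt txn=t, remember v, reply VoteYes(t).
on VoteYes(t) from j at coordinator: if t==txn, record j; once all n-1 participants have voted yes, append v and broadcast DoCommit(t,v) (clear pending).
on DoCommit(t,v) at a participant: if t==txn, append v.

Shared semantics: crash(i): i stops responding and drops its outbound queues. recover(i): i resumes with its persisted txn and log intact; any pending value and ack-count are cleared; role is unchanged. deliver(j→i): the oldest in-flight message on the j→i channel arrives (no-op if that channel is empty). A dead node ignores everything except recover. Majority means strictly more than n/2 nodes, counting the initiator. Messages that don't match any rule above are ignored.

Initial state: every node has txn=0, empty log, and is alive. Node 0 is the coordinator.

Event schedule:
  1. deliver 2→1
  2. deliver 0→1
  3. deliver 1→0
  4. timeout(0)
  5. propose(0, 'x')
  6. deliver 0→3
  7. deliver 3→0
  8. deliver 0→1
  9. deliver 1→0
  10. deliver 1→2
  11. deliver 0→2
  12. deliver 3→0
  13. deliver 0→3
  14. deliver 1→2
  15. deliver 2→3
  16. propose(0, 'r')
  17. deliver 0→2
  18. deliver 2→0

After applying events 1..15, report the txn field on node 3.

step 1 deliver 2→1: —
step 2 deliver 0→1: —
step 3 deliver 1→0: —
step 4 timeout(0): 0={coor,t=1,log=-}
step 5 propose(0,'x'): 0={coor,t=2,log=-}
step 6 deliver 0→3: 3={part,t=1,log=-}
step 7 deliver 3→0: —
step 8 deliver 0→1: 1={part,t=1,log=-}
step 9 deliver 1→0: —
step 10 deliver 1→2: —
step 11 deliver 0→2: 2={part,t=1,log=-}
step 12 deliver 3→0: —
step 13 deliver 0→3: 3={part,t=2,log=-}
step 14 deliver 1→2: —
step 15 deliver 2→3: —

2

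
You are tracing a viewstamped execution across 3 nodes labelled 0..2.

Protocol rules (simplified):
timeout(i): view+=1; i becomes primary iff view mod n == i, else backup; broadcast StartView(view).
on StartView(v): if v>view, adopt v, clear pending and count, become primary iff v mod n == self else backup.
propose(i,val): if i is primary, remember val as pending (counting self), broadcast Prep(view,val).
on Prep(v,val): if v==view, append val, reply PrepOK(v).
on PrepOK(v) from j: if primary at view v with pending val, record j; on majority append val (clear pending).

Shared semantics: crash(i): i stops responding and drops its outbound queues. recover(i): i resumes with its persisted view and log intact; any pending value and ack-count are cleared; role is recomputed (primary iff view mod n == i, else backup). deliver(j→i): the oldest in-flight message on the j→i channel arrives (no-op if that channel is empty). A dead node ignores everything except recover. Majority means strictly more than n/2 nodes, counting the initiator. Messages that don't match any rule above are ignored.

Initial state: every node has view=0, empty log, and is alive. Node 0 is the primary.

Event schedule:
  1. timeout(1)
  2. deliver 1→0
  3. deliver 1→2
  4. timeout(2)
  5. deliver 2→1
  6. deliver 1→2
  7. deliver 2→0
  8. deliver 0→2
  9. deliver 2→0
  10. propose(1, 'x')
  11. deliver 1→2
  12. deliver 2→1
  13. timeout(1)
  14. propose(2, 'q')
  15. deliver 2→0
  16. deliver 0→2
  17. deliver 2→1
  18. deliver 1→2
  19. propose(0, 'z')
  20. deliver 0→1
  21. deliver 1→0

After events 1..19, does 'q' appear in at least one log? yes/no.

[1] timeout(1) → N1(prim v1 [-])
[2] deliver 1→0 → N0(back v1 [-])
[3] deliver 1→2 → N2(back v1 [-])
[4] timeout(2) → N2(prim v2 [-])
[5] deliver 2→1 → N1(back v2 [-])
[6] deliver 1→2 → ∅
[7] deliver 2→0 → N0(back v2 [-])
[8] deliver 0→2 → ∅
[9] deliver 2→0 → ∅
[10] propose(1,'x') → ∅
[11] deliver 1→2 → ∅
[12] deliver 2→1 → ∅
[13] timeout(1) → N1(back v3 [-])
[14] propose(2,'q') → ∅
[15] deliver 2→0 → N0(back v2 [q])
[16] deliver 0→2 → N2(prim v2 [q])
[17] deliver 2→1 → ∅
[18] deliver 1→2 → N2(back v3 [q])
[19] propose(0,'z') → ∅

yes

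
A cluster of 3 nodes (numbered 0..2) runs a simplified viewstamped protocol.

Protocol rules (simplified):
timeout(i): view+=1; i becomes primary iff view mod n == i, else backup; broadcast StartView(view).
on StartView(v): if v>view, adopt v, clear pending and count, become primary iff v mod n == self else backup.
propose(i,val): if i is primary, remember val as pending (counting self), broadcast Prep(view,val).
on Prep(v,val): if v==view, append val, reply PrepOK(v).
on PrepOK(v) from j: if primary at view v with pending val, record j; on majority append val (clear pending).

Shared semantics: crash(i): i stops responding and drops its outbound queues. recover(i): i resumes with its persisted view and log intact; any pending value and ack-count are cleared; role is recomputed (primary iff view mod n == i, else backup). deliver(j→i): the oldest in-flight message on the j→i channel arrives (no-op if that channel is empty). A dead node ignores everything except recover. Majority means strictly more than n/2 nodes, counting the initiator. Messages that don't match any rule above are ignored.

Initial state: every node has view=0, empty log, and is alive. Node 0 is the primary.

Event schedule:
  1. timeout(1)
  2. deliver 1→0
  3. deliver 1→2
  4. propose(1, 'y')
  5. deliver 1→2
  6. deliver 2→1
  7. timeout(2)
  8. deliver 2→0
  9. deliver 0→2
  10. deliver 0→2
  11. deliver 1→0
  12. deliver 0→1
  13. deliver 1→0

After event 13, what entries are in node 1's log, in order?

y

[1] timeout(1) → N1(prim v1 [-])
[2] deliver 1→0 → N0(back v1 [-])
[3] deliver 1→2 → N2(back v1 [-])
[4] propose(1,'y') → ∅
[5] deliver 1→2 → N2(back v1 [y])
[6] deliver 2→1 → N1(prim v1 [y])
[7] timeout(2) → N2(prim v2 [y])
[8] deliver 2→0 → N0(back v2 [-])
[9] deliver 0→2 → ∅
[10] deliver 0→2 → ∅
[11] deliver 1→0 → ∅
[12] deliver 0→1 → ∅
[13] deliver 1→0 → ∅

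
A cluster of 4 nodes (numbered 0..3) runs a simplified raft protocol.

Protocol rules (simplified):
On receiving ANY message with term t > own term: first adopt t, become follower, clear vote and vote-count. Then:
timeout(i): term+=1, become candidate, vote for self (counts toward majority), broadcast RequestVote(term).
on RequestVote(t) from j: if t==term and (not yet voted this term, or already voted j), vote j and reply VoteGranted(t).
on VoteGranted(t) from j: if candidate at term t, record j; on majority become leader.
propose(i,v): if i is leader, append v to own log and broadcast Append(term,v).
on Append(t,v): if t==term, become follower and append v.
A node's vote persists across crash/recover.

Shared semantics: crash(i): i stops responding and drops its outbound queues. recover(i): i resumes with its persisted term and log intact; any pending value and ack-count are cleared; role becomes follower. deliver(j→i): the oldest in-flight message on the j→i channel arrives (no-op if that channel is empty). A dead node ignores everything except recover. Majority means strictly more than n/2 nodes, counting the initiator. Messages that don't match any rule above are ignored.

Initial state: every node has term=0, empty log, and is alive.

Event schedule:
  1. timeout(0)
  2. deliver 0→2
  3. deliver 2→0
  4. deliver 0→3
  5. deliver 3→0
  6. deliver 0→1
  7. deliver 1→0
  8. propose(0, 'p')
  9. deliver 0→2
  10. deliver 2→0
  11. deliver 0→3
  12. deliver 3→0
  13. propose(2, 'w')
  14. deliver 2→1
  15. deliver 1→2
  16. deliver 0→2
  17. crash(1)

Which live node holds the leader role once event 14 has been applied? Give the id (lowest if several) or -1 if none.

step 1 timeout(0): 0={cand,t=1,log=-}
step 2 deliver 0→2: 2={foll,t=1,log=-}
step 3 deliver 2→0: —
step 4 deliver 0→3: 3={foll,t=1,log=-}
step 5 deliver 3→0: 0={lead,t=1,log=-}
step 6 deliver 0→1: 1={foll,t=1,log=-}
step 7 deliver 1→0: —
step 8 propose(0,'p'): 0={lead,t=1,log=p}
step 9 deliver 0→2: 2={foll,t=1,log=p}
step 10 deliver 2→0: —
step 11 deliver 0→3: 3={foll,t=1,log=p}
step 12 deliver 3→0: —
step 13 propose(2,'w'): —
step 14 deliver 2→1: —

0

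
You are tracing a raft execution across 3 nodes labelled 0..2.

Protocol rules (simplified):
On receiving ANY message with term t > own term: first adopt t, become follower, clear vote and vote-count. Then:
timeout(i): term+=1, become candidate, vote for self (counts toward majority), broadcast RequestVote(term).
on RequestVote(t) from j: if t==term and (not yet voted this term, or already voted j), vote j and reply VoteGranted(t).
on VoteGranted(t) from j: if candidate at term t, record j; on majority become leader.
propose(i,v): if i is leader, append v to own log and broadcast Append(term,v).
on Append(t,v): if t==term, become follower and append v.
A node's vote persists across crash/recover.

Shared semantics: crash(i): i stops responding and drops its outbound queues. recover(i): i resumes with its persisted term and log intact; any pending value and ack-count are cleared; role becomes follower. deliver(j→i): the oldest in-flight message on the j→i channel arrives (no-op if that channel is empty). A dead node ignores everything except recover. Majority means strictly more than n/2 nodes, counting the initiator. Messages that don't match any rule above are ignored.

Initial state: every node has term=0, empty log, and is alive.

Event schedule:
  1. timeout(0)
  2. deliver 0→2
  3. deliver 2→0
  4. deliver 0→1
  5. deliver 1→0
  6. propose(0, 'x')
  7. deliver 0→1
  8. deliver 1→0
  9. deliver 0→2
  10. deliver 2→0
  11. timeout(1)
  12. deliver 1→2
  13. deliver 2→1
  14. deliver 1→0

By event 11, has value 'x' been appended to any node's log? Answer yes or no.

1. timeout(0):  <0:cand t1 ->
2. deliver 0→2:  <2:foll t1 ->
3. deliver 2→0:  <0:lead t1 ->
4. deliver 0→1:  <1:foll t1 ->
5. deliver 1→0:  nop
6. propose(0,'x'):  <0:lead t1 x>
7. deliver 0→1:  <1:foll t1 x>
8. deliver 1→0:  nop
9. deliver 0→2:  <2:foll t1 x>
10. deliver 2→0:  nop
11. timeout(1):  <1:cand t2 x>

yes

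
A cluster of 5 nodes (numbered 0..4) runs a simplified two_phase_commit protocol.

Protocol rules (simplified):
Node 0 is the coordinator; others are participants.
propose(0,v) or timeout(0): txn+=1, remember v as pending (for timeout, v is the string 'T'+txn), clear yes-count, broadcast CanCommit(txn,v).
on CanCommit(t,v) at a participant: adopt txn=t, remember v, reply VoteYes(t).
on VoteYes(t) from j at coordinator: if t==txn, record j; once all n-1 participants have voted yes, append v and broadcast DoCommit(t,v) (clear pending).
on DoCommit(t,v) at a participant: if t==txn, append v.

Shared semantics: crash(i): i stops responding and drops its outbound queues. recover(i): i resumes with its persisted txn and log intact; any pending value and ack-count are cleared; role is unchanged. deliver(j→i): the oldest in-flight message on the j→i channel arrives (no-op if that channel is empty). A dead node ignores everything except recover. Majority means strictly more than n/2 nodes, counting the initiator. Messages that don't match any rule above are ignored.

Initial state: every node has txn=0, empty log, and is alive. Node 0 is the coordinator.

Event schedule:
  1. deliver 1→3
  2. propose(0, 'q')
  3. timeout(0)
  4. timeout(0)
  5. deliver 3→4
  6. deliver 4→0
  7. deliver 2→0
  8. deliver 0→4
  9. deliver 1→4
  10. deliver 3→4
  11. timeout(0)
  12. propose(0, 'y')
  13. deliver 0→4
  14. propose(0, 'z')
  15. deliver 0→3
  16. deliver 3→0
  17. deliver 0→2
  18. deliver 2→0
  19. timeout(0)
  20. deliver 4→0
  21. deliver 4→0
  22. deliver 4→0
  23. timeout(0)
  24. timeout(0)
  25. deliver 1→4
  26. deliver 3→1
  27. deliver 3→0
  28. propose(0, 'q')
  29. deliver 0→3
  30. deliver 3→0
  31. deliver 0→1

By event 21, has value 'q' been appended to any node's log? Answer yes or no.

[1] deliver 1→3 → ∅
[2] propose(0,'q') → N0(coor t1 [-])
[3] timeout(0) → N0(coor t2 [-])
[4] timeout(0) → N0(coor t3 [-])
[5] deliver 3→4 → ∅
[6] deliver 4→0 → ∅
[7] deliver 2→0 → ∅
[8] deliver 0→4 → N4(part t1 [-])
[9] deliver 1→4 → ∅
[10] deliver 3→4 → ∅
[11] timeout(0) → N0(coor t4 [-])
[12] propose(0,'y') → N0(coor t5 [-])
[13] deliver 0→4 → N4(part t2 [-])
[14] propose(0,'z') → N0(coor t6 [-])
[15] deliver 0→3 → N3(part t1 [-])
[16] deliver 3→0 → ∅
[17] deliver 0→2 → N2(part t1 [-])
[18] deliver 2→0 → ∅
[19] timeout(0) → N0(coor t7 [-])
[20] deliver 4→0 → ∅
[21] deliver 4→0 → ∅

no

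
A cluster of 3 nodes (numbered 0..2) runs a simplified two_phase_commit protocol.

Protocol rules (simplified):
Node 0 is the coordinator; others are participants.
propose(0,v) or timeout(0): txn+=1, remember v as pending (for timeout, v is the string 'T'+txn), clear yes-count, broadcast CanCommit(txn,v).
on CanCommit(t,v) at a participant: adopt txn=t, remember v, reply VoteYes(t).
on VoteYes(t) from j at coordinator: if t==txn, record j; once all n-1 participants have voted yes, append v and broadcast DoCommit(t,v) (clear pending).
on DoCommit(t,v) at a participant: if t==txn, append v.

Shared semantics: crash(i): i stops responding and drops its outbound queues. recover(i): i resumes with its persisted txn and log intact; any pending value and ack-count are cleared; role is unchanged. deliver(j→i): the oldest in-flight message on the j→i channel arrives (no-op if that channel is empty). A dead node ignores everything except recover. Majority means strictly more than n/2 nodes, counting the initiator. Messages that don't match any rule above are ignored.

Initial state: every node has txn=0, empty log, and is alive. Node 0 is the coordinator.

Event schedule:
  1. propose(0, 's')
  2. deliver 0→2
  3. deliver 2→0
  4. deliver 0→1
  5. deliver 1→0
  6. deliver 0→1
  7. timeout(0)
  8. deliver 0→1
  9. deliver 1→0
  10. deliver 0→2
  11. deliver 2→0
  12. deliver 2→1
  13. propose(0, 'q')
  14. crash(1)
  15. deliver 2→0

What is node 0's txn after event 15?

[1] propose(0,'s') → N0(coor t1 [-])
[2] deliver 0→2 → N2(part t1 [-])
[3] deliver 2→0 → ∅
[4] deliver 0→1 → N1(part t1 [-])
[5] deliver 1→0 → N0(coor t1 [s])
[6] deliver 0→1 → N1(part t1 [s])
[7] timeout(0) → N0(coor t2 [s])
[8] deliver 0→1 → N1(part t2 [s])
[9] deliver 1→0 → ∅
[10] deliver 0→2 → N2(part t1 [s])
[11] deliver 2→0 → ∅
[12] deliver 2→1 → ∅
[13] propose(0,'q') → N0(coor t3 [s])
[14] crash(1) → N1(✗part t2 [s])
[15] deliver 2→0 → ∅

3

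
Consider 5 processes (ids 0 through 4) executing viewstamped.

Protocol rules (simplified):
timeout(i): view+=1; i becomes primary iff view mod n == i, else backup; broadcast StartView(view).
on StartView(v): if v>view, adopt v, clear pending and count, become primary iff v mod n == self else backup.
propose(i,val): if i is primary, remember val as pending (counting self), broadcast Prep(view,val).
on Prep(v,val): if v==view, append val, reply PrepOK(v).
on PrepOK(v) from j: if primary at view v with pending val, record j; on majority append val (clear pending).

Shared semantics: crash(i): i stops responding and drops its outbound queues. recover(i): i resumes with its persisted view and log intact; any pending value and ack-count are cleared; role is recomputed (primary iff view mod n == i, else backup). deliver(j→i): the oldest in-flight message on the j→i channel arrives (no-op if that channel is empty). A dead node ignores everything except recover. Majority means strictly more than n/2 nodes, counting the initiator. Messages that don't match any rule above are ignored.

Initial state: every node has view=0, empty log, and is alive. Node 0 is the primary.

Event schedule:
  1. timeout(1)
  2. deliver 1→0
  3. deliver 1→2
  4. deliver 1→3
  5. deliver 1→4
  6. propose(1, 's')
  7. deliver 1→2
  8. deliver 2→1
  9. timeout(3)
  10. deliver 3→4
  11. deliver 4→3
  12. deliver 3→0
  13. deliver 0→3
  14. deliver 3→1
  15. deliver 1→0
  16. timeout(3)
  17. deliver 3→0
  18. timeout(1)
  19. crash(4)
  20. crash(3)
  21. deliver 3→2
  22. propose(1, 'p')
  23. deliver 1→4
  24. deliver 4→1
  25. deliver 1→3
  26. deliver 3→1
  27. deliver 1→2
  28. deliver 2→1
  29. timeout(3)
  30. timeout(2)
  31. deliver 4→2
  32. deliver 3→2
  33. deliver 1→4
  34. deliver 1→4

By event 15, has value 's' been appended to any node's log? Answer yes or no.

1. timeout(1):  <1:prim v1 ->
2. deliver 1→0:  <0:back v1 ->
3. deliver 1→2:  <2:back v1 ->
4. deliver 1→3:  <3:back v1 ->
5. deliver 1→4:  <4:back v1 ->
6. propose(1,'s'):  nop
7. deliver 1→2:  <2:back v1 s>
8. deliver 2→1:  nop
9. timeout(3):  <3:back v2 ->
10. deliver 3→4:  <4:back v2 ->
11. deliver 4→3:  nop
12. deliver 3→0:  <0:back v2 ->
13. deliver 0→3:  nop
14. deliver 3→1:  <1:back v2 ->
15. deliver 1→0:  nop

yes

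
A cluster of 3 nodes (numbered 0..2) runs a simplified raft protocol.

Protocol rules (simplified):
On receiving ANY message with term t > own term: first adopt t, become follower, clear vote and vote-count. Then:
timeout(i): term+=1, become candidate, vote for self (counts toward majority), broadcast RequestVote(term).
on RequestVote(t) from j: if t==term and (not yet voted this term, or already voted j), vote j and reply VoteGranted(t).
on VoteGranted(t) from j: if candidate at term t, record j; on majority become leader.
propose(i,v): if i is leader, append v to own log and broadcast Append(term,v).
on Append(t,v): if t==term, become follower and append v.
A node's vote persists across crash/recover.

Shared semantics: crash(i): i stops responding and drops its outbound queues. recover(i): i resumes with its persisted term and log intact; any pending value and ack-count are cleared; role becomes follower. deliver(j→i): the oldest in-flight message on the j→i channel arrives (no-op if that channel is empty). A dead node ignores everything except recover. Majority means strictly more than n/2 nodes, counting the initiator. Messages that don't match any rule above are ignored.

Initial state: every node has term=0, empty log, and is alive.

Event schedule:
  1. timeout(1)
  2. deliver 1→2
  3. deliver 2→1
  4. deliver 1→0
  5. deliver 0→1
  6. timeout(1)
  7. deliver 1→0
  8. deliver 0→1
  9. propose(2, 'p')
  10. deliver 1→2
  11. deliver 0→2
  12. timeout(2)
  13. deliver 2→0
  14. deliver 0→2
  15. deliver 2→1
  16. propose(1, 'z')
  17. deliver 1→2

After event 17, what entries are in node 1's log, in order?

z

1. timeout(1):  <1:cand t1 ->
2. deliver 1→2:  <2:foll t1 ->
3. deliver 2→1:  <1:lead t1 ->
4. deliver 1→0:  <0:foll t1 ->
5. deliver 0→1:  nop
6. timeout(1):  <1:cand t2 ->
7. deliver 1→0:  <0:foll t2 ->
8. deliver 0→1:  <1:lead t2 ->
9. propose(2,'p'):  nop
10. deliver 1→2:  <2:foll t2 ->
11. deliver 0→2:  nop
12. timeout(2):  <2:cand t3 ->
13. deliver 2→0:  <0:foll t3 ->
14. deliver 0→2:  <2:lead t3 ->
15. deliver 2→1:  nop
16. propose(1,'z'):  <1:lead t2 z>
17. deliver 1→2:  nop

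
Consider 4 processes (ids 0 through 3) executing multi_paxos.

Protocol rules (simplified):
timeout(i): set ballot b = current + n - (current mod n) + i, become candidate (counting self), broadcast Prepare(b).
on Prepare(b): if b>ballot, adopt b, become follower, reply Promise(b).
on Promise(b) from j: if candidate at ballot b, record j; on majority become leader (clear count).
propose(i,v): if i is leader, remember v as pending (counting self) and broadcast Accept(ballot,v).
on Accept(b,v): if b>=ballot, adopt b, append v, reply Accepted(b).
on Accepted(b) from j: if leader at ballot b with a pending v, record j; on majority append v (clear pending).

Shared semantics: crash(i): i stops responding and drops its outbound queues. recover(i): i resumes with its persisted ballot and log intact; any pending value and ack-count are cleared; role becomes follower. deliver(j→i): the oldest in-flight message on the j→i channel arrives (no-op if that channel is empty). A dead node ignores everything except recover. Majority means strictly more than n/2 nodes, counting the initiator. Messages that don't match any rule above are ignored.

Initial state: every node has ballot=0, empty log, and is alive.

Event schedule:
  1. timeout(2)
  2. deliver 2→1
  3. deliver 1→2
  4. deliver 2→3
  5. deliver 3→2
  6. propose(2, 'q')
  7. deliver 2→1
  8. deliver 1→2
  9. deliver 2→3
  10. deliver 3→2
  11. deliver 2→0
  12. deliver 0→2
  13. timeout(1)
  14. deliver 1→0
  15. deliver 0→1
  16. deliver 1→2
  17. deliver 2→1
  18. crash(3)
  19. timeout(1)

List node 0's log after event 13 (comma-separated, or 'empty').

step 1 timeout(2): 2={cand,b=6,log=-}
step 2 deliver 2→1: 1={foll,b=6,log=-}
step 3 deliver 1→2: —
step 4 deliver 2→3: 3={foll,b=6,log=-}
step 5 deliver 3→2: 2={lead,b=6,log=-}
step 6 propose(2,'q'): —
step 7 deliver 2→1: 1={foll,b=6,log=q}
step 8 deliver 1→2: —
step 9 deliver 2→3: 3={foll,b=6,log=q}
step 10 deliver 3→2: 2={lead,b=6,log=q}
step 11 deliver 2→0: 0={foll,b=6,log=-}
step 12 deliver 0→2: —
step 13 timeout(1): 1={cand,b=9,log=q}

empty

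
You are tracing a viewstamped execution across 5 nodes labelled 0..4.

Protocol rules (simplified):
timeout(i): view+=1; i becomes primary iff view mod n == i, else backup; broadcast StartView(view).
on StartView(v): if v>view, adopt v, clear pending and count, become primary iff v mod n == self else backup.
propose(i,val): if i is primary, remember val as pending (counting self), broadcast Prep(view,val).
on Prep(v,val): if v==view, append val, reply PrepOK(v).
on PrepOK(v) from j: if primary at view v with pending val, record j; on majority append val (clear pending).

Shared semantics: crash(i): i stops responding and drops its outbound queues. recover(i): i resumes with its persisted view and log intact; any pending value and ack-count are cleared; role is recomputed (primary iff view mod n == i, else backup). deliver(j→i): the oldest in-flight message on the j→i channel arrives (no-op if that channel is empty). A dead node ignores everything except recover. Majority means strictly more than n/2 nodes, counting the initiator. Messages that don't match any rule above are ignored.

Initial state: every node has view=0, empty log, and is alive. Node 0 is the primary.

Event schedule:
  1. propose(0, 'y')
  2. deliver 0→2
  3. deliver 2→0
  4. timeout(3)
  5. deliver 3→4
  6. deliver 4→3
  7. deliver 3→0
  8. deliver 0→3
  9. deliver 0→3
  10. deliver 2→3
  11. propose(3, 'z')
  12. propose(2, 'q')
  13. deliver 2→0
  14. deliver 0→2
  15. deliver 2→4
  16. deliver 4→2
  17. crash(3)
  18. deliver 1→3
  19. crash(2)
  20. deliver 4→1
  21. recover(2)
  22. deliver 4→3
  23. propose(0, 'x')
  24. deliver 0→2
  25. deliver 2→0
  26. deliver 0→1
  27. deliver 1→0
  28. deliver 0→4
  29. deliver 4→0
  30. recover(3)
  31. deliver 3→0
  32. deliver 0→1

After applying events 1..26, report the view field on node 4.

1

1. propose(0,'y'):  nop
2. deliver 0→2:  <2:back v0 y>
3. deliver 2→0:  nop
4. timeout(3):  <3:back v1 ->
5. deliver 3→4:  <4:back v1 ->
6. deliver 4→3:  nop
7. deliver 3→0:  <0:back v1 ->
8. deliver 0→3:  nop
9. deliver 0→3:  nop
10. deliver 2→3:  nop
11. propose(3,'z'):  nop
12. propose(2,'q'):  nop
13. deliver 2→0:  nop
14. deliver 0→2:  nop
15. deliver 2→4:  nop
16. deliver 4→2:  nop
17. crash(3):  <3:✗back v1 ->
18. deliver 1→3:  nop
19. crash(2):  <2:✗back v0 y>
20. deliver 4→1:  nop
21. recover(2):  <2:back v0 y>
22. deliver 4→3:  nop
23. propose(0,'x'):  nop
24. deliver 0→2:  nop
25. deliver 2→0:  nop
26. deliver 0→1:  <1:back v0 y>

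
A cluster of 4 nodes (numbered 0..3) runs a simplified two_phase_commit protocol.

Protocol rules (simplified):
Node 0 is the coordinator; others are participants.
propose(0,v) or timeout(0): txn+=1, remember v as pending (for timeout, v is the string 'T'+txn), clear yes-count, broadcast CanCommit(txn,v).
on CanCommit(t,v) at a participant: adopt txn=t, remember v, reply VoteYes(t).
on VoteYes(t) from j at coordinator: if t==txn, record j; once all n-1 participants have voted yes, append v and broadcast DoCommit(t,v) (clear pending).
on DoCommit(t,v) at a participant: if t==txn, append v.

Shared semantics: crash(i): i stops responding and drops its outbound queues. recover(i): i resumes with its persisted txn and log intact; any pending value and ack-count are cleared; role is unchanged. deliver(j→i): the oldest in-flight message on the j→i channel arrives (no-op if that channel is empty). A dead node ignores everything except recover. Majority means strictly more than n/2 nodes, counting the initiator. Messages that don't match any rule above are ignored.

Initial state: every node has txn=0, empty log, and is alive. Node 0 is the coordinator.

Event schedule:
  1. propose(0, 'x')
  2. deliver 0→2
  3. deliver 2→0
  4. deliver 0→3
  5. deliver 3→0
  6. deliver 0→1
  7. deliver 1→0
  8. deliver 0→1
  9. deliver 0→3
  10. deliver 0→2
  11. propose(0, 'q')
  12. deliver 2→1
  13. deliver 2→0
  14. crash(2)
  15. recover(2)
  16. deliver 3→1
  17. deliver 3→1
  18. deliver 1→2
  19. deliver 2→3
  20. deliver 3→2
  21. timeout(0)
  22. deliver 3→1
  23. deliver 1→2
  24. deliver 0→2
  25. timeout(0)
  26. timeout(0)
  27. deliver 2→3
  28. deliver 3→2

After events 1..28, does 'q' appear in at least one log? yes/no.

no

after 1 — propose(0,'x'): n0:coor/t1/[-]
after 2 — deliver 0→2: n2:part/t1/[-]
after 3 — deliver 2→0: ·
after 4 — deliver 0→3: n3:part/t1/[-]
after 5 — deliver 3→0: ·
after 6 — deliver 0→1: n1:part/t1/[-]
after 7 — deliver 1→0: n0:coor/t1/[x]
after 8 — deliver 0→1: n1:part/t1/[x]
after 9 — deliver 0→3: n3:part/t1/[x]
after 10 — deliver 0→2: n2:part/t1/[x]
after 11 — propose(0,'q'): n0:coor/t2/[x]
after 12 — deliver 2→1: ·
after 13 — deliver 2→0: ·
after 14 — crash(2): n2:✗part/t1/[x]
after 15 — recover(2): n2:part/t1/[x]
after 16 — deliver 3→1: ·
after 17 — deliver 3→1: ·
after 18 — deliver 1→2: ·
after 19 — deliver 2→3: ·
after 20 — deliver 3→2: ·
after 21 — timeout(0): n0:coor/t3/[x]
after 22 — deliver 3→1: ·
after 23 — deliver 1→2: ·
after 24 — deliver 0→2: n2:part/t2/[x]
after 25 — timeout(0): n0:coor/t4/[x]
after 26 — timeout(0): n0:coor/t5/[x]
after 27 — deliver 2→3: ·
after 28 — deliver 3→2: ·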